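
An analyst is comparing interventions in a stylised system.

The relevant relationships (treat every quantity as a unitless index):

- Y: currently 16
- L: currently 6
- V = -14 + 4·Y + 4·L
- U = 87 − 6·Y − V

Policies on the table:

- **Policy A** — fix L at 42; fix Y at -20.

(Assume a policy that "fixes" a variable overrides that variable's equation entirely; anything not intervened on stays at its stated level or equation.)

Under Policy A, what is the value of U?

Policy A (L := 42, Y := -20):
  Y = -20
  L = 42
  V = -14 + 4·(-20) + 4·42 = 74
  U = 87 − 6·(-20) − 74 = 133

133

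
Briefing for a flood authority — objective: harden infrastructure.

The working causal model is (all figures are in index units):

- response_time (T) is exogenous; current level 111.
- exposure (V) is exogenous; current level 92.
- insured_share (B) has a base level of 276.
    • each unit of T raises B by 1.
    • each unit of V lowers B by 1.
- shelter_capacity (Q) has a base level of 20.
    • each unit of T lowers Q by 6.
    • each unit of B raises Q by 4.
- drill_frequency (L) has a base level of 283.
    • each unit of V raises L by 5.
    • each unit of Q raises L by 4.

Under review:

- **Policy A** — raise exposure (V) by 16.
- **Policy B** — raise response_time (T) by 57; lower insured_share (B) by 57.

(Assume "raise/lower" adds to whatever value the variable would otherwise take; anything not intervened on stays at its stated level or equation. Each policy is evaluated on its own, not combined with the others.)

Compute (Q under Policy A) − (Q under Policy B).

Policy A (V + 16):
  T = 111
  V = 92 + 16 = 108
  B = 276 + 111 − 108 = 279
  Q = 20 − 6·111 + 4·279 = 470
Policy B (T + 57, B − 57):
  T = 111 + 57 = 168
  V = 92
  B = 276 + 168 − 92 (−57 from intervention) = 295
  Q = 20 − 6·168 + 4·295 = 192
Q: 470 − 192 = 278

278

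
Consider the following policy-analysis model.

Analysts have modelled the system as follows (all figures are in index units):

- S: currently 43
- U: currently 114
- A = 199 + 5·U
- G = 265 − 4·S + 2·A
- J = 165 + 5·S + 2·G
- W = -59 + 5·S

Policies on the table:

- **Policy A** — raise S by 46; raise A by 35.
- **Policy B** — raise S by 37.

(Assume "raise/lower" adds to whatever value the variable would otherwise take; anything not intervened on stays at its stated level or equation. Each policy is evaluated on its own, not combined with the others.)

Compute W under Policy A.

386

Policy A (S + 46, A + 35):
  S = 43 + 46 = 89
  W = -59 + 5·89 = 386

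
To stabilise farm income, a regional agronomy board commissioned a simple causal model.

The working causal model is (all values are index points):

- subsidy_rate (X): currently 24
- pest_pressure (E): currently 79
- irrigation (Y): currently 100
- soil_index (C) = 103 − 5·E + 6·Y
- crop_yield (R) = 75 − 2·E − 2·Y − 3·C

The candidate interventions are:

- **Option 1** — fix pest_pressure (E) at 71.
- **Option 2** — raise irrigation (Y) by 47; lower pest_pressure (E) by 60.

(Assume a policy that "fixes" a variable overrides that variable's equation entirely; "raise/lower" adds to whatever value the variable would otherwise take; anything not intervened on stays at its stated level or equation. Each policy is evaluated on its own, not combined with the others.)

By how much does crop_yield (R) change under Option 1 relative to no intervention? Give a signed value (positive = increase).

Baseline:
  E = 79
  Y = 100
  C = 103 − 5·79 + 6·100 = 308
  R = 75 − 2·79 − 2·100 − 3·308 = -1207
Option 1 (E := 71):
  E = 71
  Y = 100
  C = 103 − 5·71 + 6·100 = 348
  R = 75 − 2·71 − 2·100 − 3·348 = -1311
Change in R: -1311 − (-1207) = -104

-104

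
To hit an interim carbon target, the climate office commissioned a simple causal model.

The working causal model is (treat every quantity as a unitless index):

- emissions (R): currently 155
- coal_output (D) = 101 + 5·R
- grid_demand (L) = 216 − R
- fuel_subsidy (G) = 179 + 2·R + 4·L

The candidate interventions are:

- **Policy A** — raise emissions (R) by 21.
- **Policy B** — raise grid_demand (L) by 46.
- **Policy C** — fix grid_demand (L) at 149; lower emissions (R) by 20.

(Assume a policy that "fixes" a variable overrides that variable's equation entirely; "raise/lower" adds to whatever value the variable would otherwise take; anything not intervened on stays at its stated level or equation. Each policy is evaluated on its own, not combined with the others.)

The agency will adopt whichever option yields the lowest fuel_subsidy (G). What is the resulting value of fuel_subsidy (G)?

691

Policy A (R + 21):
  R = 155 + 21 = 176
  L = 216 − 176 = 40
  G = 179 + 2·176 + 4·40 = 691
Policy B (L + 46):
  R = 155
  L = 216 − 155 (+46 from intervention) = 107
  G = 179 + 2·155 + 4·107 = 917
Policy C (L := 149, R − 20):
  R = 155 − 20 = 135
  L = 149
  G = 179 + 2·135 + 4·149 = 1045
Comparing — Policy A: G=691, Policy B: G=917, Policy C: G=1045. Lowest is 691 (Policy A).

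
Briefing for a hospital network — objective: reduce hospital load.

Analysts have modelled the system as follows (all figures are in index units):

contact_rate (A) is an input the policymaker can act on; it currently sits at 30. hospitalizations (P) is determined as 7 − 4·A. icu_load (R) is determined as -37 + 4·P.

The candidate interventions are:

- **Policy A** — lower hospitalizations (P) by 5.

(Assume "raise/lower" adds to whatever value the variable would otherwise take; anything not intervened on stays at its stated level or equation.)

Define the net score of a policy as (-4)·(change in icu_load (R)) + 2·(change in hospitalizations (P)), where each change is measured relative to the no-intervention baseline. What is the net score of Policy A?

70

Baseline:
  A = 30
  P = 7 − 4·30 = -113
  R = -37 + 4·(-113) = -489
Policy A (P − 5):
  A = 30
  P = 7 − 4·30 (−5 from intervention) = -118
  R = -37 + 4·(-118) = -509
ΔR = -509 − (-489) = -20; ΔP = -118 − (-113) = -5
Score = (-4)·(-20) + 2·(-5) = 70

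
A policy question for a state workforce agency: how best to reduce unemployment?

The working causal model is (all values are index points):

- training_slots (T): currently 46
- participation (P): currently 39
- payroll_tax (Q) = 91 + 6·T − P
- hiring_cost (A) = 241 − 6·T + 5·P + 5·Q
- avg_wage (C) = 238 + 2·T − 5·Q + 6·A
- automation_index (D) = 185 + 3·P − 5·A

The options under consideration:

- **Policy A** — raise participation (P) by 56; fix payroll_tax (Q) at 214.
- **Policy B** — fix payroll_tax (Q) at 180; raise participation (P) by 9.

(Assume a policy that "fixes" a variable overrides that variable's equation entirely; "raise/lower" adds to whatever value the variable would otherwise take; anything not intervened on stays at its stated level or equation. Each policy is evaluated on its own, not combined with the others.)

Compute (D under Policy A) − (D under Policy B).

-1884

Policy A (P + 56, Q := 214):
  T = 46
  P = 39 + 56 = 95
  Q = 214
  A = 241 − 6·46 + 5·95 + 5·214 = 1510
  D = 185 + 3·95 − 5·1510 = -7080
Policy B (Q := 180, P + 9):
  T = 46
  P = 39 + 9 = 48
  Q = 180
  A = 241 − 6·46 + 5·48 + 5·180 = 1105
  D = 185 + 3·48 − 5·1105 = -5196
D: -7080 − (-5196) = -1884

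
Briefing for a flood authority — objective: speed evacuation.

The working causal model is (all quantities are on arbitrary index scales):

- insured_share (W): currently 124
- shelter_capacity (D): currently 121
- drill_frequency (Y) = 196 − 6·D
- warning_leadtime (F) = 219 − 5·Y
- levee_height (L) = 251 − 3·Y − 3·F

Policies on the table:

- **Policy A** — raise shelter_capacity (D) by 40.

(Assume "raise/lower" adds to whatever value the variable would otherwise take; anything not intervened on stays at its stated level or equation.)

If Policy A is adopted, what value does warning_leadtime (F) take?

Policy A (D + 40):
  D = 121 + 40 = 161
  Y = 196 − 6·161 = -770
  F = 219 − 5·(-770) = 4069

4069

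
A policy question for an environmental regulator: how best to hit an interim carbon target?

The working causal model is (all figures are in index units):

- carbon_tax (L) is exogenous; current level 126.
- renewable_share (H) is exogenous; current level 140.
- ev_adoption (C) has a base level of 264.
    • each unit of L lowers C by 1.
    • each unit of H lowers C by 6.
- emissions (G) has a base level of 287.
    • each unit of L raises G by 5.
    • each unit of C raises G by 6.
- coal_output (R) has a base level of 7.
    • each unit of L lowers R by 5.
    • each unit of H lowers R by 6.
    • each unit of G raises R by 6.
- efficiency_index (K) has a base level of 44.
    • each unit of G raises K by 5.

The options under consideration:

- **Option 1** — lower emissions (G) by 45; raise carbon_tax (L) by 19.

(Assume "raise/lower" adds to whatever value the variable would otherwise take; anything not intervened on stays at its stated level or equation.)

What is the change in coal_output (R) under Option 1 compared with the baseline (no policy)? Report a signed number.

Baseline:
  L = 126
  H = 140
  C = 264 − 126 − 6·140 = -702
  G = 287 + 5·126 + 6·(-702) = -3295
  R = 7 − 5·126 − 6·140 + 6·(-3295) = -21233
Option 1 (G − 45, L + 19):
  L = 126 + 19 = 145
  H = 140
  C = 264 − 145 − 6·140 = -721
  G = 287 + 5·145 + 6·(-721) (−45 from intervention) = -3359
  R = 7 − 5·145 − 6·140 + 6·(-3359) = -21712
Change in R: -21712 − (-21233) = -479

-479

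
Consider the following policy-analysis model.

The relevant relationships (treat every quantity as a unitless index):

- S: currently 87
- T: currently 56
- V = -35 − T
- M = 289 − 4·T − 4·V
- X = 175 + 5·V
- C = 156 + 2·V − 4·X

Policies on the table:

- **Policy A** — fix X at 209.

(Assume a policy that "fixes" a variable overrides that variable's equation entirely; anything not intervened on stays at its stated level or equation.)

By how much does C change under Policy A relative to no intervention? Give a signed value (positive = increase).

-1956

Baseline:
  T = 56
  V = -35 − 56 = -91
  X = 175 + 5·(-91) = -280
  C = 156 + 2·(-91) − 4·(-280) = 1094
Policy A (X := 209):
  T = 56
  V = -35 − 56 = -91
  X = 209
  C = 156 + 2·(-91) − 4·209 = -862
Change in C: -862 − 1094 = -1956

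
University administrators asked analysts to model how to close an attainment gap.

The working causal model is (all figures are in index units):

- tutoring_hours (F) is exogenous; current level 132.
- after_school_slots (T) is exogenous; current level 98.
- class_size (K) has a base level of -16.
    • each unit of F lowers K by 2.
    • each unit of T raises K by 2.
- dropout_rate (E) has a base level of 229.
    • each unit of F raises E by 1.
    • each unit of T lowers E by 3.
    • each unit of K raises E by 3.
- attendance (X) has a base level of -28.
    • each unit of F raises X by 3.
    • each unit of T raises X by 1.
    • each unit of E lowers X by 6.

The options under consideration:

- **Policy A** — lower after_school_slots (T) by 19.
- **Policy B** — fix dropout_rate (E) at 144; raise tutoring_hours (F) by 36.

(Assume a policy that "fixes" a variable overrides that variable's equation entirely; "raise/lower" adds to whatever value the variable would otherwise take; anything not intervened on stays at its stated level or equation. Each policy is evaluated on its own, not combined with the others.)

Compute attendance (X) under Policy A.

Policy A (T − 19):
  F = 132
  T = 98 − 19 = 79
  K = -16 − 2·132 + 2·79 = -122
  E = 229 + 132 − 3·79 + 3·(-122) = -242
  X = -28 + 3·132 + 79 − 6·(-242) = 1899

1899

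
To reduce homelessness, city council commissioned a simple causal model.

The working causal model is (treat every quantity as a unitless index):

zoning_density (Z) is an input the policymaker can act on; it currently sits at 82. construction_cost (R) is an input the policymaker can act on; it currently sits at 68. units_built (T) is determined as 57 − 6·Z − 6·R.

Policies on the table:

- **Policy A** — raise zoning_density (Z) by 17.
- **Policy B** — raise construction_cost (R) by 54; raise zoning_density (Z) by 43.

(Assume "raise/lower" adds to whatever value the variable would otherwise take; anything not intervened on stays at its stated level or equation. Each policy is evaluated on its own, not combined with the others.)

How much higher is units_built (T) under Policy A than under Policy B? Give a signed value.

480

Policy A (Z + 17):
  Z = 82 + 17 = 99
  R = 68
  T = 57 − 6·99 − 6·68 = -945
Policy B (R + 54, Z + 43):
  Z = 82 + 43 = 125
  R = 68 + 54 = 122
  T = 57 − 6·125 − 6·122 = -1425
T: -945 − (-1425) = 480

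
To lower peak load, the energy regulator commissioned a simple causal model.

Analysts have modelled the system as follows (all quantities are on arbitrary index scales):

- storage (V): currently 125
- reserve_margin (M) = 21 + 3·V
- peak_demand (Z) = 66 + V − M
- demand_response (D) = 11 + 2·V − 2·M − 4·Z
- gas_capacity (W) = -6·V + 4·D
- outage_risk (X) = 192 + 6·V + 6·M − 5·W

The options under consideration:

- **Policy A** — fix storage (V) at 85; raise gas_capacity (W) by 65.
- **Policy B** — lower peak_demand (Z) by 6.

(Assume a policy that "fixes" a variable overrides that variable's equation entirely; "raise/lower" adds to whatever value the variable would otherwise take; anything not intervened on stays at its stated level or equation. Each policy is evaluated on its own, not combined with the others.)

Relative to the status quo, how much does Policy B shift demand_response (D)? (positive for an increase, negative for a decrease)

Baseline:
  V = 125
  M = 21 + 3·125 = 396
  Z = 66 + 125 − 396 = -205
  D = 11 + 2·125 − 2·396 − 4·(-205) = 289
Policy B (Z − 6):
  V = 125
  M = 21 + 3·125 = 396
  Z = 66 + 125 − 396 (−6 from intervention) = -211
  D = 11 + 2·125 − 2·396 − 4·(-211) = 313
Change in D: 313 − 289 = 24

24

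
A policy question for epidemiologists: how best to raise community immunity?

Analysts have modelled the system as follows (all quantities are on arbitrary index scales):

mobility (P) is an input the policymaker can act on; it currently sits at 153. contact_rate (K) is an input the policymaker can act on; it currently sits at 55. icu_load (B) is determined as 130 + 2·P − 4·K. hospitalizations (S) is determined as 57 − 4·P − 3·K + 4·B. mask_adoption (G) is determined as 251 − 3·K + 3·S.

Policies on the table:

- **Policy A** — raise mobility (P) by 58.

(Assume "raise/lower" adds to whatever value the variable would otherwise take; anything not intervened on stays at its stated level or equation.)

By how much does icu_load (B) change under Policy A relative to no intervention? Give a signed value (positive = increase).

Baseline:
  P = 153
  K = 55
  B = 130 + 2·153 − 4·55 = 216
Policy A (P + 58):
  P = 153 + 58 = 211
  K = 55
  B = 130 + 2·211 − 4·55 = 332
Change in B: 332 − 216 = 116

116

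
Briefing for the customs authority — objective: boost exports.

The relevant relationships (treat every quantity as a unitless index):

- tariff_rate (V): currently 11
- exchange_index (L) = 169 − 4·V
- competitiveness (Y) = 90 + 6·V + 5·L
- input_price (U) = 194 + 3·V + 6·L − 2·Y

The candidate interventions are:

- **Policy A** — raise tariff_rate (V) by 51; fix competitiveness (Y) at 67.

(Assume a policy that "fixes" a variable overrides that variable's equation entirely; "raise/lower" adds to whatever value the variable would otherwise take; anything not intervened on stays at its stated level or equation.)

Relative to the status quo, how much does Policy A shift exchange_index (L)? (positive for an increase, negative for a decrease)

-204

Baseline:
  V = 11
  L = 169 − 4·11 = 125
Policy A (V + 51, Y := 67):
  V = 11 + 51 = 62
  L = 169 − 4·62 = -79
Change in L: -79 − 125 = -204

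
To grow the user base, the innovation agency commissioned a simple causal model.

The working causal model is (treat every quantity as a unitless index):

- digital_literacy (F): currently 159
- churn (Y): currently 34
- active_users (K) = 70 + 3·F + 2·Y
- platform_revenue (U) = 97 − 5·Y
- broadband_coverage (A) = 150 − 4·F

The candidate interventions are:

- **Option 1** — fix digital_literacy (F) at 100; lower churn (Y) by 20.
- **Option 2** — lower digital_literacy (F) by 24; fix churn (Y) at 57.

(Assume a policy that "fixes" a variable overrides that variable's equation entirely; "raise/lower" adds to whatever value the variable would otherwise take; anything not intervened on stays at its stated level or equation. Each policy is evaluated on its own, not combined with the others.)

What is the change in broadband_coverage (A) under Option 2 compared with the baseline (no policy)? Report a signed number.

Baseline:
  F = 159
  A = 150 − 4·159 = -486
Option 2 (F − 24, Y := 57):
  F = 159 − 24 = 135
  A = 150 − 4·135 = -390
Change in A: -390 − (-486) = 96

96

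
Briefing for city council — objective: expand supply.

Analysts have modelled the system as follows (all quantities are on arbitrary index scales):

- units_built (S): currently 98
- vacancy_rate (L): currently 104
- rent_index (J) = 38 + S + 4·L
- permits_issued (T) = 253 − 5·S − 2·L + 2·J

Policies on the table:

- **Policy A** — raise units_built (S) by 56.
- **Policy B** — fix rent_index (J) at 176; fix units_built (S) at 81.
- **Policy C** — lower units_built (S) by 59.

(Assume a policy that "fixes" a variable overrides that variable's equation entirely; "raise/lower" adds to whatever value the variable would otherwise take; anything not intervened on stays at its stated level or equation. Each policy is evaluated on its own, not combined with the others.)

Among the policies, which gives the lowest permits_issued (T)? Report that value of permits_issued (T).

Policy A (S + 56):
  S = 98 + 56 = 154
  L = 104
  J = 38 + 154 + 4·104 = 608
  T = 253 − 5·154 − 2·104 + 2·608 = 491
Policy B (J := 176, S := 81):
  S = 81
  L = 104
  J = 176
  T = 253 − 5·81 − 2·104 + 2·176 = -8
Policy C (S − 59):
  S = 98 − 59 = 39
  L = 104
  J = 38 + 39 + 4·104 = 493
  T = 253 − 5·39 − 2·104 + 2·493 = 836
Comparing — Policy A: T=491, Policy B: T=-8, Policy C: T=836. Lowest is -8 (Policy B).

-8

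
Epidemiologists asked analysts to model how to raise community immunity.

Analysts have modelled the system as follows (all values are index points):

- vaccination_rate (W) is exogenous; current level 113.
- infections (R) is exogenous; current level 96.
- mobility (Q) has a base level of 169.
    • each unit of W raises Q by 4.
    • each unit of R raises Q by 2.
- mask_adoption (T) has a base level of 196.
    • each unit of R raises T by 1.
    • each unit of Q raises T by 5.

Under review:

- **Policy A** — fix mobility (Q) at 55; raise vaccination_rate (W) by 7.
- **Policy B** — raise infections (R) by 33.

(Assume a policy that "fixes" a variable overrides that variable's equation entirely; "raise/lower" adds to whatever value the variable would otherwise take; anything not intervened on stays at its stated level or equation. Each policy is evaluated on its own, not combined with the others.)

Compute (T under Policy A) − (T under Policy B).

-4153

Policy A (Q := 55, W + 7):
  W = 113 + 7 = 120
  R = 96
  Q = 55
  T = 196 + 96 + 5·55 = 567
Policy B (R + 33):
  W = 113
  R = 96 + 33 = 129
  Q = 169 + 4·113 + 2·129 = 879
  T = 196 + 129 + 5·879 = 4720
T: 567 − 4720 = -4153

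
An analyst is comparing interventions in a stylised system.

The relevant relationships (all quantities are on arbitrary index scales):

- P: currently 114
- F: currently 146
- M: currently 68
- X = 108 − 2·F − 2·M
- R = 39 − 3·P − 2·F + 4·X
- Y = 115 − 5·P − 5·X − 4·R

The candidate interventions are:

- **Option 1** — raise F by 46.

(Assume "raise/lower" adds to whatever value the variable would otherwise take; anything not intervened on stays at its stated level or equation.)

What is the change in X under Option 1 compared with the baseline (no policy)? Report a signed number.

Baseline:
  F = 146
  M = 68
  X = 108 − 2·146 − 2·68 = -320
Option 1 (F + 46):
  F = 146 + 46 = 192
  M = 68
  X = 108 − 2·192 − 2·68 = -412
Change in X: -412 − (-320) = -92

-92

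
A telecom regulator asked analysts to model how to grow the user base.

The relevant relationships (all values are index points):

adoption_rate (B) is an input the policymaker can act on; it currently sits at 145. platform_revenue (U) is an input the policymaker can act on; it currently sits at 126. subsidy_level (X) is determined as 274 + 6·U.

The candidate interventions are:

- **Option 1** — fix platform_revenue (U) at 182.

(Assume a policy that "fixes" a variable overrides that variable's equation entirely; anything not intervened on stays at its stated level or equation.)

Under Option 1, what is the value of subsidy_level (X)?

Option 1 (U := 182):
  U = 182
  X = 274 + 6·182 = 1366

1366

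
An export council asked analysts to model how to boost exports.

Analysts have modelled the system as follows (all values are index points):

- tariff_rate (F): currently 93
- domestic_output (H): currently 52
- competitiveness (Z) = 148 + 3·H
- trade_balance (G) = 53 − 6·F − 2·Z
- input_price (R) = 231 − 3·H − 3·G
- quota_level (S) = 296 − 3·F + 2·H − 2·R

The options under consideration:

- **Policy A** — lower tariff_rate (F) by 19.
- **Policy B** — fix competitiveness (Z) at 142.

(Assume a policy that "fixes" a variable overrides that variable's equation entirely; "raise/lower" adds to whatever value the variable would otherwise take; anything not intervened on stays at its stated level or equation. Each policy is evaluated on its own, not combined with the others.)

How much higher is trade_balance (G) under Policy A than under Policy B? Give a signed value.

Policy A (F − 19):
  F = 93 − 19 = 74
  H = 52
  Z = 148 + 3·52 = 304
  G = 53 − 6·74 − 2·304 = -999
Policy B (Z := 142):
  F = 93
  H = 52
  Z = 142
  G = 53 − 6·93 − 2·142 = -789
G: -999 − (-789) = -210

-210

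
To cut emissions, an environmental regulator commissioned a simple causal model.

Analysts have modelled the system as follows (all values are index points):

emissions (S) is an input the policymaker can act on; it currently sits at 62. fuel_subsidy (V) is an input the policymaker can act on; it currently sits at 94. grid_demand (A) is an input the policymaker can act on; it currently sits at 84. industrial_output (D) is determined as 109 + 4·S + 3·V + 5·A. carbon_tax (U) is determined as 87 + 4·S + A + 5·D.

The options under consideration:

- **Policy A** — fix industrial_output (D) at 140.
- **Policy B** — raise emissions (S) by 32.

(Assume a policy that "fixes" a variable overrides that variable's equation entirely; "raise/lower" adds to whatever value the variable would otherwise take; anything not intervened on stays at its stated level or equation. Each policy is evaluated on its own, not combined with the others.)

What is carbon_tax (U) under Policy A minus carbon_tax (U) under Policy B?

-5363

Policy A (D := 140):
  S = 62
  V = 94
  A = 84
  D = 140
  U = 87 + 4·62 + 84 + 5·140 = 1119
Policy B (S + 32):
  S = 62 + 32 = 94
  V = 94
  A = 84
  D = 109 + 4·94 + 3·94 + 5·84 = 1187
  U = 87 + 4·94 + 84 + 5·1187 = 6482
U: 1119 − 6482 = -5363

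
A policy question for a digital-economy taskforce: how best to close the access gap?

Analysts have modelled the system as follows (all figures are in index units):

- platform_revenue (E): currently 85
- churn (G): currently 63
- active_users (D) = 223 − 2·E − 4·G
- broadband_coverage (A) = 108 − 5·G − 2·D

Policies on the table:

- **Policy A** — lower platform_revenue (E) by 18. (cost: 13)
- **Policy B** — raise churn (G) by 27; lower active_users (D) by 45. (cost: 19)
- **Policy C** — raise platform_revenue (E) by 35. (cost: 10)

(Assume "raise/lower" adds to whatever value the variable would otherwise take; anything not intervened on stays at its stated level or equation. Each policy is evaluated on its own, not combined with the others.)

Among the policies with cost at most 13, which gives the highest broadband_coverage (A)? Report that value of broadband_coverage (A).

Policy A (E − 18):
  E = 85 − 18 = 67
  G = 63
  D = 223 − 2·67 − 4·63 = -163
  A = 108 − 5·63 − 2·(-163) = 119
Policy C (E + 35):
  E = 85 + 35 = 120
  G = 63
  D = 223 − 2·120 − 4·63 = -269
  A = 108 − 5·63 − 2·(-269) = 331
Comparing — Policy A: A=119, Policy C: A=331. Highest is 331 (Policy C).

331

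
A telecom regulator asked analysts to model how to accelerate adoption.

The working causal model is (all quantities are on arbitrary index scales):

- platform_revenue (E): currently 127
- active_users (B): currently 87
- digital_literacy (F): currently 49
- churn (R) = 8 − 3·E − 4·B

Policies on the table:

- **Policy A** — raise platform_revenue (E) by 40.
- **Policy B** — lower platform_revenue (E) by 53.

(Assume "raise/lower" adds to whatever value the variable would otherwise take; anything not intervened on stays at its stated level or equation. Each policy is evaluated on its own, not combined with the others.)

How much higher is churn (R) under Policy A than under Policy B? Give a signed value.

Policy A (E + 40):
  E = 127 + 40 = 167
  B = 87
  R = 8 − 3·167 − 4·87 = -841
Policy B (E − 53):
  E = 127 − 53 = 74
  B = 87
  R = 8 − 3·74 − 4·87 = -562
R: -841 − (-562) = -279

-279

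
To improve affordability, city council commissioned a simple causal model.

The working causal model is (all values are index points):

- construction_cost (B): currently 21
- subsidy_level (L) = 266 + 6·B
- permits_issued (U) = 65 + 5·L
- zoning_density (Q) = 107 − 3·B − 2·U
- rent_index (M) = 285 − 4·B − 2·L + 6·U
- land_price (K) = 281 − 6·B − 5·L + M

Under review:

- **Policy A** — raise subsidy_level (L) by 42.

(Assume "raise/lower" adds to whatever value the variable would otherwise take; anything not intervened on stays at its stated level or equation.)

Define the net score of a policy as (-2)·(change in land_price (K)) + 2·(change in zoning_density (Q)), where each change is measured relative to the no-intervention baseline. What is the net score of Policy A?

Baseline:
  B = 21
  L = 266 + 6·21 = 392
  U = 65 + 5·392 = 2025
  Q = 107 − 3·21 − 2·2025 = -4006
  M = 285 − 4·21 − 2·392 + 6·2025 = 11567
  K = 281 − 6·21 − 5·392 + 11567 = 9762
Policy A (L + 42):
  B = 21
  L = 266 + 6·21 (+42 from intervention) = 434
  U = 65 + 5·434 = 2235
  Q = 107 − 3·21 − 2·2235 = -4426
  M = 285 − 4·21 − 2·434 + 6·2235 = 12743
  K = 281 − 6·21 − 5·434 + 12743 = 10728
ΔK = 10728 − 9762 = 966; ΔQ = -4426 − (-4006) = -420
Score = (-2)·966 + 2·(-420) = -2772

-2772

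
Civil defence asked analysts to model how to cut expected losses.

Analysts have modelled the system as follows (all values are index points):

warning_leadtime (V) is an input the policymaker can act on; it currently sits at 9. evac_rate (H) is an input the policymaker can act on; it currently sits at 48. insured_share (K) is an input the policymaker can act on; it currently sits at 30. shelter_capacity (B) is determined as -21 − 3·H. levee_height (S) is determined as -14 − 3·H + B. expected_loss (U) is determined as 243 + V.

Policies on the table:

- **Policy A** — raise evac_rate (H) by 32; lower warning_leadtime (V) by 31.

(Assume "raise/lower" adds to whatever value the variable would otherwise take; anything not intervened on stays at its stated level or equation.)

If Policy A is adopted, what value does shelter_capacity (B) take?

-261

Policy A (H + 32, V − 31):
  H = 48 + 32 = 80
  B = -21 − 3·80 = -261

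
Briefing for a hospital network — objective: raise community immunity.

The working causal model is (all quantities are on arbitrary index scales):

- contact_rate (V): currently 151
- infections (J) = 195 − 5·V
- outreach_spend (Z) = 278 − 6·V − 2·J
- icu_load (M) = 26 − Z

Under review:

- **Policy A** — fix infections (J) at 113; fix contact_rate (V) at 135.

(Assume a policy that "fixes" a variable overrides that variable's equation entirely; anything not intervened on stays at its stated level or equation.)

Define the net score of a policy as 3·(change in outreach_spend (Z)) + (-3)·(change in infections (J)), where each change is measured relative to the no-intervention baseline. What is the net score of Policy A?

-5769

Baseline:
  V = 151
  J = 195 − 5·151 = -560
  Z = 278 − 6·151 − 2·(-560) = 492
Policy A (J := 113, V := 135):
  V = 135
  J = 113
  Z = 278 − 6·135 − 2·113 = -758
ΔZ = -758 − 492 = -1250; ΔJ = 113 − (-560) = 673
Score = 3·(-1250) + (-3)·673 = -5769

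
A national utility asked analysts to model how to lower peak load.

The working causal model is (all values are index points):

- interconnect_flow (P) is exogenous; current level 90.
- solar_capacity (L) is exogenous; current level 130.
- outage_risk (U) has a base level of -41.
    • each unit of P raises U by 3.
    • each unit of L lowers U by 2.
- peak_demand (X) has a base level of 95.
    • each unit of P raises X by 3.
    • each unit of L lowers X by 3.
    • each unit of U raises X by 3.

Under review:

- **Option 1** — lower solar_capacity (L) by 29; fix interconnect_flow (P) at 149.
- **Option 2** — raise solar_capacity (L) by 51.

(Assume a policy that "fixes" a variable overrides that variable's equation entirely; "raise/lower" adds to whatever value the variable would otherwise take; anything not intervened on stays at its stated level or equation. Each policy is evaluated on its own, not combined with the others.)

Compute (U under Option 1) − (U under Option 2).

Option 1 (L − 29, P := 149):
  P = 149
  L = 130 − 29 = 101
  U = -41 + 3·149 − 2·101 = 204
Option 2 (L + 51):
  P = 90
  L = 130 + 51 = 181
  U = -41 + 3·90 − 2·181 = -133
U: 204 − (-133) = 337

337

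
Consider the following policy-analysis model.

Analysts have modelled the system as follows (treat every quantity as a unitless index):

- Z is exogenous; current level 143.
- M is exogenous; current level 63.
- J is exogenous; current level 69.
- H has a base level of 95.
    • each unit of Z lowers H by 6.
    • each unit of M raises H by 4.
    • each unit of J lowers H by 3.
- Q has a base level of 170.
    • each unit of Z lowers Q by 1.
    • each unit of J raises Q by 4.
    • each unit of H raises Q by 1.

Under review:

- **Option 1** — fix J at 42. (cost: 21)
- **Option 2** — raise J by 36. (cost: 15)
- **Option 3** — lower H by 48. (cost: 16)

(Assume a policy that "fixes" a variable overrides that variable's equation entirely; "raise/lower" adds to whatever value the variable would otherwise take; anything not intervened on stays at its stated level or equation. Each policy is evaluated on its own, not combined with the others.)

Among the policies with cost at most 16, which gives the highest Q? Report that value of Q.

-379

Option 2 (J + 36):
  Z = 143
  M = 63
  J = 69 + 36 = 105
  H = 95 − 6·143 + 4·63 − 3·105 = -826
  Q = 170 − 143 + 4·105 + (-826) = -379
Option 3 (H − 48):
  Z = 143
  M = 63
  J = 69
  H = 95 − 6·143 + 4·63 − 3·69 (−48 from intervention) = -766
  Q = 170 − 143 + 4·69 + (-766) = -463
Comparing — Option 2: Q=-379, Option 3: Q=-463. Highest is -379 (Option 2).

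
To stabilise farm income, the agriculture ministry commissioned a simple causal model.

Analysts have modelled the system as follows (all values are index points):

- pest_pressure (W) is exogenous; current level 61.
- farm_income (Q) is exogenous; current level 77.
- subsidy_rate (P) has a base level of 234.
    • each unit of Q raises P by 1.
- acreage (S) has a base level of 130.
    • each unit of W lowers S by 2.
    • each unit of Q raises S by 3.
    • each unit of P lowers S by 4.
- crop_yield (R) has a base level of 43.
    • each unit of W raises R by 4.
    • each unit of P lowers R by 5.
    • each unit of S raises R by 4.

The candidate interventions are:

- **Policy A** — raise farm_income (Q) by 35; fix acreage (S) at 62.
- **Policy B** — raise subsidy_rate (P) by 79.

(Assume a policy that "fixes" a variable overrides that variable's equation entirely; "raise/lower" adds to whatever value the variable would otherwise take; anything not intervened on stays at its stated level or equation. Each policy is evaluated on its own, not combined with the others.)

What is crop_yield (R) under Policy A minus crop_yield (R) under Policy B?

Policy A (Q + 35, S := 62):
  W = 61
  Q = 77 + 35 = 112
  P = 234 + 112 = 346
  S = 62
  R = 43 + 4·61 − 5·346 + 4·62 = -1195
Policy B (P + 79):
  W = 61
  Q = 77
  P = 234 + 77 (+79 from intervention) = 390
  S = 130 − 2·61 + 3·77 − 4·390 = -1321
  R = 43 + 4·61 − 5·390 + 4·(-1321) = -6947
R: -1195 − (-6947) = 5752

5752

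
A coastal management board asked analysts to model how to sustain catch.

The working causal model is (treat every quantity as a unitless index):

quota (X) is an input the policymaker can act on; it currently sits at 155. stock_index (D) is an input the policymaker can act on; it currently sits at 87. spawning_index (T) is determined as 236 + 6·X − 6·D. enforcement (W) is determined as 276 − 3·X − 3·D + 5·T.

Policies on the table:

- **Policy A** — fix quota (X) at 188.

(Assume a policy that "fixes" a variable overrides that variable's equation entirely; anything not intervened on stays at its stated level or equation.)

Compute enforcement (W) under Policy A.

3661

Policy A (X := 188):
  X = 188
  D = 87
  T = 236 + 6·188 − 6·87 = 842
  W = 276 − 3·188 − 3·87 + 5·842 = 3661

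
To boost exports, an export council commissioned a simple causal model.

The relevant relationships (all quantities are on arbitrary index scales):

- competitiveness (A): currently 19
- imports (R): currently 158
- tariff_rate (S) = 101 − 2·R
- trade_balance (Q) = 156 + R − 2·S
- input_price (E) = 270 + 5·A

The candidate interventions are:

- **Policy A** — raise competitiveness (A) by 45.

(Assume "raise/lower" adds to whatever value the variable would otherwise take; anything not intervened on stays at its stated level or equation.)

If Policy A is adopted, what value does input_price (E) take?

Policy A (A + 45):
  A = 19 + 45 = 64
  E = 270 + 5·64 = 590

590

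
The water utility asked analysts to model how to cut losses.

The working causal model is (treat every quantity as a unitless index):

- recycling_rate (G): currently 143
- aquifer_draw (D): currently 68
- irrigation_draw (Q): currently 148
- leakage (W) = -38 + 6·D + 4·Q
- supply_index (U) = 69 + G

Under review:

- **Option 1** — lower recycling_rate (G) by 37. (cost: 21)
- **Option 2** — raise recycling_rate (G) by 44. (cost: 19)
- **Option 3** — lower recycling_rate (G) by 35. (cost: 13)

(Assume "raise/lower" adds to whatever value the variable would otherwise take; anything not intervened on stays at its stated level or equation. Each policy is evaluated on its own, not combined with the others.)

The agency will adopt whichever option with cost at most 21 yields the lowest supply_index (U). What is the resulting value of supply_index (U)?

Option 1 (G − 37):
  G = 143 − 37 = 106
  U = 69 + 106 = 175
Option 2 (G + 44):
  G = 143 + 44 = 187
  U = 69 + 187 = 256
Option 3 (G − 35):
  G = 143 − 35 = 108
  U = 69 + 108 = 177
Comparing — Option 1: U=175, Option 2: U=256, Option 3: U=177. Lowest is 175 (Option 1).

175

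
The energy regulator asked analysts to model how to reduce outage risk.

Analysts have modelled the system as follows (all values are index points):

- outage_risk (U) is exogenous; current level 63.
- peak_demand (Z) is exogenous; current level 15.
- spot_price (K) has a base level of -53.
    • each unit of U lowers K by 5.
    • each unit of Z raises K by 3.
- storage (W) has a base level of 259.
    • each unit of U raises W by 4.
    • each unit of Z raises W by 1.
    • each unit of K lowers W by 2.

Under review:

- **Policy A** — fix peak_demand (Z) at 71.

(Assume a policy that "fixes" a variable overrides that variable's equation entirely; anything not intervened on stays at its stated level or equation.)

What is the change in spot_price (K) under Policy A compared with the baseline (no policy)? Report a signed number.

Baseline:
  U = 63
  Z = 15
  K = -53 − 5·63 + 3·15 = -323
Policy A (Z := 71):
  U = 63
  Z = 71
  K = -53 − 5·63 + 3·71 = -155
Change in K: -155 − (-323) = 168

168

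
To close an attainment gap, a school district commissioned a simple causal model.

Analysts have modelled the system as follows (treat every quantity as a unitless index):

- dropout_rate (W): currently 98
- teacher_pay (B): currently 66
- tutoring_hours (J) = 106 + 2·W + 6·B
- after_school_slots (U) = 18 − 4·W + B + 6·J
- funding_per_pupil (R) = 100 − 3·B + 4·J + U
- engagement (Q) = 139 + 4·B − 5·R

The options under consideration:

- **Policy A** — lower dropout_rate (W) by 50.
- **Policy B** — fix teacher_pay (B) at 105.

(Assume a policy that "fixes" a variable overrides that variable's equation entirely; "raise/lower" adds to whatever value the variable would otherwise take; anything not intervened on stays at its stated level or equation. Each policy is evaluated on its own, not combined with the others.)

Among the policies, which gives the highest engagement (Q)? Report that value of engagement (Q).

Policy A (W − 50):
  W = 98 − 50 = 48
  B = 66
  J = 106 + 2·48 + 6·66 = 598
  U = 18 − 4·48 + 66 + 6·598 = 3480
  R = 100 − 3·66 + 4·598 + 3480 = 5774
  Q = 139 + 4·66 − 5·5774 = -28467
Policy B (B := 105):
  W = 98
  B = 105
  J = 106 + 2·98 + 6·105 = 932
  U = 18 − 4·98 + 105 + 6·932 = 5323
  R = 100 − 3·105 + 4·932 + 5323 = 8836
  Q = 139 + 4·105 − 5·8836 = -43621
Comparing — Policy A: Q=-28467, Policy B: Q=-43621. Highest is -28467 (Policy A).

-28467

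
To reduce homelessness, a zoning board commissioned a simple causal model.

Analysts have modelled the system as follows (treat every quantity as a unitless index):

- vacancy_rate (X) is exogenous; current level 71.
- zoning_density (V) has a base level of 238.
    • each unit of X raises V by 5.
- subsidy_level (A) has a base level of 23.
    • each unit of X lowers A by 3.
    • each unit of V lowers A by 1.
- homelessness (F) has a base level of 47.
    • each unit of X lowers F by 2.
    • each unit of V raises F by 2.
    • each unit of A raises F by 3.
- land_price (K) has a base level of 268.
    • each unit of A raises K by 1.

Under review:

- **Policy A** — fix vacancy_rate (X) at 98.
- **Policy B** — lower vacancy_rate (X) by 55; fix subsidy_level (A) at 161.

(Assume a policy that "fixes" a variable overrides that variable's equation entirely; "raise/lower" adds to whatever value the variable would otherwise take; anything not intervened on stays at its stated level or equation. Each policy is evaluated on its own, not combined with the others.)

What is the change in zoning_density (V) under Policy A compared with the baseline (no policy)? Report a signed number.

135

Baseline:
  X = 71
  V = 238 + 5·71 = 593
Policy A (X := 98):
  X = 98
  V = 238 + 5·98 = 728
Change in V: 728 − 593 = 135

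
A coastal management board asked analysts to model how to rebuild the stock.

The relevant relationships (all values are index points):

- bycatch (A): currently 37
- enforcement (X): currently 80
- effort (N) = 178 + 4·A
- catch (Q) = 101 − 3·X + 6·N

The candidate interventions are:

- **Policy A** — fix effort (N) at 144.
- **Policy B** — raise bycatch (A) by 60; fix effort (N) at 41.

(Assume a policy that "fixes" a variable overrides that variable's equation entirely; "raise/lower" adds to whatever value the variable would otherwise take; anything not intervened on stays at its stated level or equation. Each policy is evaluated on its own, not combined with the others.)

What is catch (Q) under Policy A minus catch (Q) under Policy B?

Policy A (N := 144):
  A = 37
  X = 80
  N = 144
  Q = 101 − 3·80 + 6·144 = 725
Policy B (A + 60, N := 41):
  A = 37 + 60 = 97
  X = 80
  N = 41
  Q = 101 − 3·80 + 6·41 = 107
Q: 725 − 107 = 618

618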